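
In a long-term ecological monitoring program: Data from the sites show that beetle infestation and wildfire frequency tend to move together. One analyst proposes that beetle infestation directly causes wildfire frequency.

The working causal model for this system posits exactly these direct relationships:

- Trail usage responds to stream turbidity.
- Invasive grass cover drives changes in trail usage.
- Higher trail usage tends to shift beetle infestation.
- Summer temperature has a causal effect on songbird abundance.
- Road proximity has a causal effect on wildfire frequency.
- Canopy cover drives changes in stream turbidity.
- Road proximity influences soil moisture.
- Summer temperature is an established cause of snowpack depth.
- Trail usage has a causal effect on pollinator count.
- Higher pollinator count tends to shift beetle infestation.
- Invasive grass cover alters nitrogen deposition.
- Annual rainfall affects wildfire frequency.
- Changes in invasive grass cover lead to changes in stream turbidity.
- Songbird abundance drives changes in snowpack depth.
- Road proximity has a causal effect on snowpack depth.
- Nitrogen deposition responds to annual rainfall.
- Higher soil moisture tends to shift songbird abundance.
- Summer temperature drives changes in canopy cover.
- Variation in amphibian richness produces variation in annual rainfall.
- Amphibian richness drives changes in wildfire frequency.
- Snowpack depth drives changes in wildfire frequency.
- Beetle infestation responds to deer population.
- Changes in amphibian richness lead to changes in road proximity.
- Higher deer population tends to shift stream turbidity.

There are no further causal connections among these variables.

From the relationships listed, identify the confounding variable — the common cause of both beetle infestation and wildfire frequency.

summer temperature

Summer temperature has a causal path to beetle infestation (summer temperature → canopy cover → stream turbidity → trail usage → beetle infestation) and a separate causal path to wildfire frequency (summer temperature → snowpack depth → wildfire frequency), so it is a common cause of both.
No stated relationship gives beetle infestation a causal route to wildfire frequency, so the correlation is explained by the shared upstream cause rather than a direct effect.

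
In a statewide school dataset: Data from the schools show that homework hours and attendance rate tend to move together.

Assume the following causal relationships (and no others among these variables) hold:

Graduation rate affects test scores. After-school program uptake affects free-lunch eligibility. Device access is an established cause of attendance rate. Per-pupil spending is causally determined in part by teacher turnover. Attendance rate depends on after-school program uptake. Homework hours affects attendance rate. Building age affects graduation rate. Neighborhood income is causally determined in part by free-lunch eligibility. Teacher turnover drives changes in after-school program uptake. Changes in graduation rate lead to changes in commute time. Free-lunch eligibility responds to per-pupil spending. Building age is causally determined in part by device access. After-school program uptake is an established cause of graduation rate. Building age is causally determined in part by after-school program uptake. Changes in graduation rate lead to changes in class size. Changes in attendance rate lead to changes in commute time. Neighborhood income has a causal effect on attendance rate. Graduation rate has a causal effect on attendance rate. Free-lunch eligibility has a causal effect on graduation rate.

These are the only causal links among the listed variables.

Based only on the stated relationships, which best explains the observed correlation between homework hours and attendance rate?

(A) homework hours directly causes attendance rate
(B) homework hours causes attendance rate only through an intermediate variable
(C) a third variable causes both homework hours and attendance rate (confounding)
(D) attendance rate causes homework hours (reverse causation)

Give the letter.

A

There is a stated direct causal link homework hours → attendance rate, and no variable causes both homework hours and attendance rate, so the correlation reflects direct causation.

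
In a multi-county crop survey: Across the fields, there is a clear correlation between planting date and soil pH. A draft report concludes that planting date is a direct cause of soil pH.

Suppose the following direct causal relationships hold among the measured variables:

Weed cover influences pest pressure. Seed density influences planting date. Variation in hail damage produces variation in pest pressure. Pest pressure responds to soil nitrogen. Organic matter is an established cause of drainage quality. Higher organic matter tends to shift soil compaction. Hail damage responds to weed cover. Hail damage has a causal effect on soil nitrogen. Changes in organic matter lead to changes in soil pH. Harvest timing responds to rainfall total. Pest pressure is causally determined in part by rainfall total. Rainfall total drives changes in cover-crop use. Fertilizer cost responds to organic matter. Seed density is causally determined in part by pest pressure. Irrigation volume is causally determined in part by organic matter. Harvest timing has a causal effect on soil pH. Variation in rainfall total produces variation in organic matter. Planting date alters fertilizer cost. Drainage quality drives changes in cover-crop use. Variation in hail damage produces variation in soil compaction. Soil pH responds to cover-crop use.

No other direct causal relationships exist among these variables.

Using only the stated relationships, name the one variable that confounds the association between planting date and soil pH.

rainfall total

Rainfall total has a causal path to planting date (rainfall total → pest pressure → seed density → planting date) and a separate causal path to soil pH (rainfall total → cover-crop use → soil pH), so it is a common cause of both.
No stated relationship gives planting date a causal route to soil pH, so the correlation is explained by the shared upstream cause rather than a direct effect.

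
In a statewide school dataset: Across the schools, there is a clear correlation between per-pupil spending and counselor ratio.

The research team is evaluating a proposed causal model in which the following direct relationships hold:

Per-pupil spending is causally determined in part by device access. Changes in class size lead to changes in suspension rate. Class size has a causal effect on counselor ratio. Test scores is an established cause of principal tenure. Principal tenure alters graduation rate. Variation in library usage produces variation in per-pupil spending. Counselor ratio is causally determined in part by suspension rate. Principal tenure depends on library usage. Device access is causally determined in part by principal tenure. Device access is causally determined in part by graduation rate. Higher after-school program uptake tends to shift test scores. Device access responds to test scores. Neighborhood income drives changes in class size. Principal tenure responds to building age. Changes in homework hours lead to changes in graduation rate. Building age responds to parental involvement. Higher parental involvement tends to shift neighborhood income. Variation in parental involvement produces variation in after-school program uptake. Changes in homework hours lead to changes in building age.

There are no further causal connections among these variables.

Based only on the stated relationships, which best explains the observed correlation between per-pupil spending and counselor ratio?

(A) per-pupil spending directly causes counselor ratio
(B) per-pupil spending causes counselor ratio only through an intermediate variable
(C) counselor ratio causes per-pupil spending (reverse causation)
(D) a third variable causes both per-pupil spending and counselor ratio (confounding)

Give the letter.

Parental involvement causes per-pupil spending (parental involvement → after-school program uptake → test scores → device access → per-pupil spending) and counselor ratio (parental involvement → neighborhood income → class size → counselor ratio) — a common cause creating the correlation.
There is no stated path from per-pupil spending to counselor ratio or from counselor ratio to per-pupil spending, so neither direct nor reverse causation applies.

D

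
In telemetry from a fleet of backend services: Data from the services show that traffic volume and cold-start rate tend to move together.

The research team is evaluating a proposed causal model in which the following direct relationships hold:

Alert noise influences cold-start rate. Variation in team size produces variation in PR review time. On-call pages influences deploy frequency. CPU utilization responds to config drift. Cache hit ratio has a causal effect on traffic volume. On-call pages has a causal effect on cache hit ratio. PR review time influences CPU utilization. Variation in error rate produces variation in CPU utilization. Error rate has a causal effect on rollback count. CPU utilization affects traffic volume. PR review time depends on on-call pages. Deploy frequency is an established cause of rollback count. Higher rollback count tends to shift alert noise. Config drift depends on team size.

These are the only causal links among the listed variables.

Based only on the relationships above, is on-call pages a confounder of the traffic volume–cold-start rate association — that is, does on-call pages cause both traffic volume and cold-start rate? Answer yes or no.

yes

On-call pages has a causal path to traffic volume (on-call pages → cache hit ratio → traffic volume) and to cold-start rate (on-call pages → deploy frequency → rollback count → alert noise → cold-start rate), so it is a common cause of both — a confounder.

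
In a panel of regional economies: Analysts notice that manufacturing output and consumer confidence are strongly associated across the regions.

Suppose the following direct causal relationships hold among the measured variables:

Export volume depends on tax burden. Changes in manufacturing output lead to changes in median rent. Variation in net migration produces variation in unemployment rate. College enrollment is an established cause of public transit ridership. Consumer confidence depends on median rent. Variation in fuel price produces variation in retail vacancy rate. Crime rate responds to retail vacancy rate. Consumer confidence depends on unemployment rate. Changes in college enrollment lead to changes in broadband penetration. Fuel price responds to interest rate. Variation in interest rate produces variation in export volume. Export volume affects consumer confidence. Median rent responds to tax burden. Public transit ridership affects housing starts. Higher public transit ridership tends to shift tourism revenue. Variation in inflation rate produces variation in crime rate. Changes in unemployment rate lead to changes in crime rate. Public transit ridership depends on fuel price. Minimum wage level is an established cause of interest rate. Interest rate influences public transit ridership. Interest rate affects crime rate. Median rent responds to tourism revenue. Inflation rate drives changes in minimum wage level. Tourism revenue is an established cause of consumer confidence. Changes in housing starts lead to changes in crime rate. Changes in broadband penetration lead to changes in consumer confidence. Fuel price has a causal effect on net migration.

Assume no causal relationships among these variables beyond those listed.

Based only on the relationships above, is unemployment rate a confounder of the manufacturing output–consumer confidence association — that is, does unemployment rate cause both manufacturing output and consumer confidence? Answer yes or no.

Unemployment rate has no stated causal path to manufacturing output. A confounder must cause both variables, so unemployment rate does not qualify.

no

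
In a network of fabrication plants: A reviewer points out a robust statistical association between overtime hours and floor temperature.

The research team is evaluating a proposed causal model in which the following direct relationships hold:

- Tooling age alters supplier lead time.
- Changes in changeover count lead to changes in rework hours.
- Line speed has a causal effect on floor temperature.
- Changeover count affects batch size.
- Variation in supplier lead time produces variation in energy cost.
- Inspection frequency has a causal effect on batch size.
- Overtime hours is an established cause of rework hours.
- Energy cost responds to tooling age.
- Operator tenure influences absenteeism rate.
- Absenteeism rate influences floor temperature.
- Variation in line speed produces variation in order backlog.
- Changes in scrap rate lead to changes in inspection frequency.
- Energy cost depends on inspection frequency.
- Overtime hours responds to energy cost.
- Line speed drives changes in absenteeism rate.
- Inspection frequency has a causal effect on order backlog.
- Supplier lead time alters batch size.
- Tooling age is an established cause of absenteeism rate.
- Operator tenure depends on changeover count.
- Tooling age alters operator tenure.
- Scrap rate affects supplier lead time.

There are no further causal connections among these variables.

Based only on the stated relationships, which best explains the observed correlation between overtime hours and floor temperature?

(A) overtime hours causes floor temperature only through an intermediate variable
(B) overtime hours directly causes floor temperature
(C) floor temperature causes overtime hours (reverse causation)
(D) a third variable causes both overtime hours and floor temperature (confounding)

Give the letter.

D

Tooling age causes overtime hours (tooling age → energy cost → overtime hours) and floor temperature (tooling age → absenteeism rate → floor temperature) — a common cause creating the correlation.
There is no stated path from overtime hours to floor temperature or from floor temperature to overtime hours, so neither direct nor reverse causation applies.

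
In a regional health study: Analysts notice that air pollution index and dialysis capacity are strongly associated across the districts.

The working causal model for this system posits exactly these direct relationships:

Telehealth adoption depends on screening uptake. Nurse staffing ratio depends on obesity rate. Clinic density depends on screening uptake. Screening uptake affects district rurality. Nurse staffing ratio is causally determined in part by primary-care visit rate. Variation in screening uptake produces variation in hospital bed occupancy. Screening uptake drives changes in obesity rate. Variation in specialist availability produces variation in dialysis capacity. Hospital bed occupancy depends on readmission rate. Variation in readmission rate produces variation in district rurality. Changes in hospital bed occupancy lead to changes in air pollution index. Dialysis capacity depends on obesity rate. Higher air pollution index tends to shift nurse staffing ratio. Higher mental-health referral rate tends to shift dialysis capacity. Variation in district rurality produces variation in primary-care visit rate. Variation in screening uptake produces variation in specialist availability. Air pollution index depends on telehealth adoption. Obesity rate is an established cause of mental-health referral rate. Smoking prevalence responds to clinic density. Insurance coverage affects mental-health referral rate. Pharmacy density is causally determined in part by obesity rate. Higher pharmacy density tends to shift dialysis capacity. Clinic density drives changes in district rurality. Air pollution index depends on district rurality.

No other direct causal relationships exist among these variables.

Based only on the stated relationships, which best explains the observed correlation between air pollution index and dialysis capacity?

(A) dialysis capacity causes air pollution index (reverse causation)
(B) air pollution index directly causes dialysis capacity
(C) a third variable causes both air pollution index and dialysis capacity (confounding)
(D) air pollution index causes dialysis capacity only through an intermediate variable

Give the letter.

C

Screening uptake causes air pollution index (screening uptake → district rurality → air pollution index) and dialysis capacity (screening uptake → obesity rate → dialysis capacity) — a common cause creating the correlation.
There is no stated path from air pollution index to dialysis capacity or from dialysis capacity to air pollution index, so neither direct nor reverse causation applies.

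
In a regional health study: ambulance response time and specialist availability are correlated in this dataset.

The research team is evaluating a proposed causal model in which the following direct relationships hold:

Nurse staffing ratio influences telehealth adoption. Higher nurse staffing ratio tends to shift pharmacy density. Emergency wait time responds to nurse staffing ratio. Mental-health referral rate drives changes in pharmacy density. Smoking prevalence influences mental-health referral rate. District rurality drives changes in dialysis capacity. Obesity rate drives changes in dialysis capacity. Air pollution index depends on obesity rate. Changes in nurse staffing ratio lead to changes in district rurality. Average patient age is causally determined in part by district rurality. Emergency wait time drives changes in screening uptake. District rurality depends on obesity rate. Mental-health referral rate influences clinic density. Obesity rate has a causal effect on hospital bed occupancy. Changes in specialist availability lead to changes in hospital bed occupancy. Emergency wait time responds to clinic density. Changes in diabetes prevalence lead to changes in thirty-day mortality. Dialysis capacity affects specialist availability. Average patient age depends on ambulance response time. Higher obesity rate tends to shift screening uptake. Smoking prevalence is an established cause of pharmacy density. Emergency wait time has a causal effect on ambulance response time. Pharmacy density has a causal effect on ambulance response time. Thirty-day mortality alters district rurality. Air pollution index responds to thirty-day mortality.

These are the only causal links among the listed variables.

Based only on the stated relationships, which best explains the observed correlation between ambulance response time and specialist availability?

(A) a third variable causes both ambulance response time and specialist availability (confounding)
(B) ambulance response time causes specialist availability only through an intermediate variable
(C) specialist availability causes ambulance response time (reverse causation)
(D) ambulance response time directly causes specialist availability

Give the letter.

A

Nurse staffing ratio causes ambulance response time (nurse staffing ratio → emergency wait time → ambulance response time) and specialist availability (nurse staffing ratio → district rurality → dialysis capacity → specialist availability) — a common cause creating the correlation.
There is no stated path from ambulance response time to specialist availability or from specialist availability to ambulance response time, so neither direct nor reverse causation applies.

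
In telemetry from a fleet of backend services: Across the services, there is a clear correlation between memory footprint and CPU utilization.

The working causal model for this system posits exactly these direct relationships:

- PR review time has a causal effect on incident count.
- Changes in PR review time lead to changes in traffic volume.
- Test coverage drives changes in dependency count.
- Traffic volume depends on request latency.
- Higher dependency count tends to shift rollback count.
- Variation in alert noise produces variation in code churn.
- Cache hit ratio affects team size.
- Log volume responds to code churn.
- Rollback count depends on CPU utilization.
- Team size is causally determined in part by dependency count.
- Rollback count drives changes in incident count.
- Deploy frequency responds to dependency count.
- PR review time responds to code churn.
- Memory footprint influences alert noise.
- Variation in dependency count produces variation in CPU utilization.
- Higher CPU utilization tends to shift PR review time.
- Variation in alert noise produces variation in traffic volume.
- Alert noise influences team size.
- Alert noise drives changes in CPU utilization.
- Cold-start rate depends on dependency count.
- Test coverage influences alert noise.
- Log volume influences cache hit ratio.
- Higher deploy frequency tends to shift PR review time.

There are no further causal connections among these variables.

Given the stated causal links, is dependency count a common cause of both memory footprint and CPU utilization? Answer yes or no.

Dependency count has no stated causal path to memory footprint. A confounder must cause both variables, so dependency count does not qualify.

no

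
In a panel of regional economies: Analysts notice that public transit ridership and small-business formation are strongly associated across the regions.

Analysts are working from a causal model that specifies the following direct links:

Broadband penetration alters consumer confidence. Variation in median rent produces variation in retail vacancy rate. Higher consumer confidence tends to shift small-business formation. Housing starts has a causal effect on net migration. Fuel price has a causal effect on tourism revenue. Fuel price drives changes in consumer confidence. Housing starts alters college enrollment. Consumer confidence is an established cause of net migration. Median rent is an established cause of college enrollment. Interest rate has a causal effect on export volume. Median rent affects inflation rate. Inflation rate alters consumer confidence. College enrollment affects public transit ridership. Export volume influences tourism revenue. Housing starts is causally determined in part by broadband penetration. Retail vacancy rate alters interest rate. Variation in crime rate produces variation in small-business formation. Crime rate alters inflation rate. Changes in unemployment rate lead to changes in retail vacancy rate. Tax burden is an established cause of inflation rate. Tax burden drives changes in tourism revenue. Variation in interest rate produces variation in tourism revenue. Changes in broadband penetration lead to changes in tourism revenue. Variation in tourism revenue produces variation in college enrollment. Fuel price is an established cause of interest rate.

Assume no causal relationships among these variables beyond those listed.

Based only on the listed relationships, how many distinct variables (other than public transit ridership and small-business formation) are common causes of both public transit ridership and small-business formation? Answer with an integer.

The common causes are: broadband penetration (to public transit ridership via broadband penetration → housing starts → college enrollment → public transit ridership; to small-business formation via broadband penetration → consumer confidence → small-business formation); fuel price (to public transit ridership via fuel price → tourism revenue → college enrollment → public transit ridership; to small-business formation via fuel price → consumer confidence → small-business formation); median rent (to public transit ridership via median rent → college enrollment → public transit ridership; to small-business formation via median rent → inflation rate → consumer confidence → small-business formation); tax burden (to public transit ridership via tax burden → tourism revenue → college enrollment → public transit ridership; to small-business formation via tax burden → inflation rate → consumer confidence → small-business formation).
Every other variable lacks a causal path to at least one of public transit ridership and small-business formation.

4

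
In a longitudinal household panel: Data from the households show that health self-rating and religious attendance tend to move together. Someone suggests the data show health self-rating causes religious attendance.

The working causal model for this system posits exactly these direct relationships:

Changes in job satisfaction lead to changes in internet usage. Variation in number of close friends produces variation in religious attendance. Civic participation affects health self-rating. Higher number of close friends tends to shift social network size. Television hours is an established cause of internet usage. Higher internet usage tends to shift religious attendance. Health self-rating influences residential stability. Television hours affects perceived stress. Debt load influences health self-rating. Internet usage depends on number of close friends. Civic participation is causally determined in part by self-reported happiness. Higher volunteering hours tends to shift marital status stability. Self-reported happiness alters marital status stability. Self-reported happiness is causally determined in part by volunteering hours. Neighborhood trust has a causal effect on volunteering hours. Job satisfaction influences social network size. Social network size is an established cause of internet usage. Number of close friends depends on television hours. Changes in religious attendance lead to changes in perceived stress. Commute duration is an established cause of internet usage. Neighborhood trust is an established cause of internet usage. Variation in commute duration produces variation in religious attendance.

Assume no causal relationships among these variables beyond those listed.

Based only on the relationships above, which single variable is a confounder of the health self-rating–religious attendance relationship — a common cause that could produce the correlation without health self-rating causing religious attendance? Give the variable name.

Neighborhood trust has a causal path to health self-rating (neighborhood trust → volunteering hours → self-reported happiness → civic participation → health self-rating) and a separate causal path to religious attendance (neighborhood trust → internet usage → religious attendance), so it is a common cause of both.
No stated relationship gives health self-rating a causal route to religious attendance, so the correlation is explained by the shared upstream cause rather than a direct effect.

neighborhood trust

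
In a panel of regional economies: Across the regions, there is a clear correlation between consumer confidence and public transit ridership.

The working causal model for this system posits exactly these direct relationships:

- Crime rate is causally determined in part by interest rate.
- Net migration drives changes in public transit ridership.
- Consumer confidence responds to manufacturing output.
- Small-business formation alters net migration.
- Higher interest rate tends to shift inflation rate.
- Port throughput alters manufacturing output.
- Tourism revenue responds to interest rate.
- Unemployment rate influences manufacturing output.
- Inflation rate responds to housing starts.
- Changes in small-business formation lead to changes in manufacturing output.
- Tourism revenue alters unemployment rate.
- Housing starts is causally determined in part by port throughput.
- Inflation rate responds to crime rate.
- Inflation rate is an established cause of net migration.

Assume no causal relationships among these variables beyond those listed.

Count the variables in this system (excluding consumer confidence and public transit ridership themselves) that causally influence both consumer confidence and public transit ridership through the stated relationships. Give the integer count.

3

The common causes are: interest rate (to consumer confidence via interest rate → tourism revenue → unemployment rate → manufacturing output → consumer confidence; to public transit ridership via interest rate → inflation rate → net migration → public transit ridership); port throughput (to consumer confidence via port throughput → manufacturing output → consumer confidence; to public transit ridership via port throughput → housing starts → inflation rate → net migration → public transit ridership); small-business formation (to consumer confidence via small-business formation → manufacturing output → consumer confidence; to public transit ridership via small-business formation → net migration → public transit ridership).
Every other variable lacks a causal path to at least one of consumer confidence and public transit ridership.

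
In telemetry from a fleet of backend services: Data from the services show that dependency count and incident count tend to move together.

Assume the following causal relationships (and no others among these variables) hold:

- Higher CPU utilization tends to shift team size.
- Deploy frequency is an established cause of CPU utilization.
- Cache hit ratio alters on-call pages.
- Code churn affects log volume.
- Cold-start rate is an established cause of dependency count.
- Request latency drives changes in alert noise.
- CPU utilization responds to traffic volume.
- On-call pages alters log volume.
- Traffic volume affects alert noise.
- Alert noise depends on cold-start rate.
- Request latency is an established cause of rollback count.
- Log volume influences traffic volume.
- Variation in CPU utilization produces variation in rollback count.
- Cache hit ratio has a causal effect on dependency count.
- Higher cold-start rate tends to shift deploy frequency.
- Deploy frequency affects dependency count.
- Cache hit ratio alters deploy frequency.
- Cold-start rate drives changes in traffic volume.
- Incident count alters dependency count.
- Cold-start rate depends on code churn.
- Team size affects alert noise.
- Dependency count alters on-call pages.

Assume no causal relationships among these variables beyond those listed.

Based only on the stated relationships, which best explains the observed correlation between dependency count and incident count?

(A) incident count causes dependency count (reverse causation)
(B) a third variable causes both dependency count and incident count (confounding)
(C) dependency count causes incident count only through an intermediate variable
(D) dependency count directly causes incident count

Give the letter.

The stated link runs incident count → dependency count; dependency count has no causal path to incident count. No variable causes both, so confounding is ruled out. The correlation reflects reverse causation.

A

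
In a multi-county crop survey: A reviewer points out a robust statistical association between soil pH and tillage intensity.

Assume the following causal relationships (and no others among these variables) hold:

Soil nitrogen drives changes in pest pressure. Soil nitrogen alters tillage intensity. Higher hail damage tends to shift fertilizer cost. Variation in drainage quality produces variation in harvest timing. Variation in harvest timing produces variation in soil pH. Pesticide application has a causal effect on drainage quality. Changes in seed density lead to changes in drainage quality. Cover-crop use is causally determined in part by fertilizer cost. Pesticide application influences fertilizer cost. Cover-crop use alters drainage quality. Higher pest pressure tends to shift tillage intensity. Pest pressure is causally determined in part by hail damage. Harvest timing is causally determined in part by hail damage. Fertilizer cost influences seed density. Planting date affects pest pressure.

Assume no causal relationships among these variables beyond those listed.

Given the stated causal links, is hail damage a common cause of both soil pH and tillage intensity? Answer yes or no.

yes

Hail damage has a causal path to soil pH (hail damage → harvest timing → soil pH) and to tillage intensity (hail damage → pest pressure → tillage intensity), so it is a common cause of both — a confounder.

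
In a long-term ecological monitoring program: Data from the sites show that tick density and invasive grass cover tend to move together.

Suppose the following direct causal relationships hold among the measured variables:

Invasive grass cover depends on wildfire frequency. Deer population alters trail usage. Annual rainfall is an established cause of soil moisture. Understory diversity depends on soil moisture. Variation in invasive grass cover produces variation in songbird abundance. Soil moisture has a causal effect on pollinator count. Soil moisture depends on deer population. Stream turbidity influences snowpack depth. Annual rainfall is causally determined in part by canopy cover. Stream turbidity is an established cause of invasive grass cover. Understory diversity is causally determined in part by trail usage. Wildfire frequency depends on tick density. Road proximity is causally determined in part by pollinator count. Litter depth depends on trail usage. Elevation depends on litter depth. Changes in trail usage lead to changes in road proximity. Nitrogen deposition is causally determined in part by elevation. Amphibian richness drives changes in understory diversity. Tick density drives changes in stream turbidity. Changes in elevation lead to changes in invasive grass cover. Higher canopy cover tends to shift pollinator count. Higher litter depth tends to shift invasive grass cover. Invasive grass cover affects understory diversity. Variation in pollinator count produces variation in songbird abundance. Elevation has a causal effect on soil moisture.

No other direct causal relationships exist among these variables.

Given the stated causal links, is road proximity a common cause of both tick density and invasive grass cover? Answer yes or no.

no

Road proximity has no stated causal path to either tick density or invasive grass cover. A confounder must cause both variables, so road proximity does not qualify.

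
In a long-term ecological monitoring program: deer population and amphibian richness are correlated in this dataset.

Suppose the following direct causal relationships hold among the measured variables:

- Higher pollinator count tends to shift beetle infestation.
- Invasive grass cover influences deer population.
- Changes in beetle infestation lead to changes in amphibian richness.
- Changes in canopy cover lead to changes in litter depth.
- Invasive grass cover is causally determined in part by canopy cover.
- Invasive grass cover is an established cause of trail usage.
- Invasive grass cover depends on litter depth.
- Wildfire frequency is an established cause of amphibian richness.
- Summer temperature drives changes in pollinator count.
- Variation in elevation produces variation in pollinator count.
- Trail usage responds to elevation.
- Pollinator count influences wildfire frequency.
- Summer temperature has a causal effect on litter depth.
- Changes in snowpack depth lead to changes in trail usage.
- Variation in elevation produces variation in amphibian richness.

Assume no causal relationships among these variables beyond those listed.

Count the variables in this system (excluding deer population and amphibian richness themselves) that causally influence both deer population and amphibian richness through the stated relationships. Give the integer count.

1

The common causes are: summer temperature (to deer population via summer temperature → litter depth → invasive grass cover → deer population; to amphibian richness via summer temperature → pollinator count → wildfire frequency → amphibian richness).
Every other variable lacks a causal path to at least one of deer population and amphibian richness.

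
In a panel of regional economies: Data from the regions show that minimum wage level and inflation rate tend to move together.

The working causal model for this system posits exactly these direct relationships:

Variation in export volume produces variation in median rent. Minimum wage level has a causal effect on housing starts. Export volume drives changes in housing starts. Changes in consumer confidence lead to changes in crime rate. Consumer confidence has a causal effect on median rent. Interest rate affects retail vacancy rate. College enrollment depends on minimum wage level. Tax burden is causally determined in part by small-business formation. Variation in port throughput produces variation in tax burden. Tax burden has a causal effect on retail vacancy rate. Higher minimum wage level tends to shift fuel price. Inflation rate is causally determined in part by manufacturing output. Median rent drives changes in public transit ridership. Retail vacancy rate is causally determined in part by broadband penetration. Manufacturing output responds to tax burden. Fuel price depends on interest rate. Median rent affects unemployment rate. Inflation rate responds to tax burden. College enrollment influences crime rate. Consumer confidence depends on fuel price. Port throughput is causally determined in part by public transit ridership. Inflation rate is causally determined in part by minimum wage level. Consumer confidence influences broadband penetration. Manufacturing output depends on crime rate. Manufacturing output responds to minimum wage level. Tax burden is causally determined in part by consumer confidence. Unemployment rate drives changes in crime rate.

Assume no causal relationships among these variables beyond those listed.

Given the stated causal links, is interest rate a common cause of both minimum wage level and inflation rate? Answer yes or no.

no

Interest rate has no stated causal path to minimum wage level. A confounder must cause both variables, so interest rate does not qualify.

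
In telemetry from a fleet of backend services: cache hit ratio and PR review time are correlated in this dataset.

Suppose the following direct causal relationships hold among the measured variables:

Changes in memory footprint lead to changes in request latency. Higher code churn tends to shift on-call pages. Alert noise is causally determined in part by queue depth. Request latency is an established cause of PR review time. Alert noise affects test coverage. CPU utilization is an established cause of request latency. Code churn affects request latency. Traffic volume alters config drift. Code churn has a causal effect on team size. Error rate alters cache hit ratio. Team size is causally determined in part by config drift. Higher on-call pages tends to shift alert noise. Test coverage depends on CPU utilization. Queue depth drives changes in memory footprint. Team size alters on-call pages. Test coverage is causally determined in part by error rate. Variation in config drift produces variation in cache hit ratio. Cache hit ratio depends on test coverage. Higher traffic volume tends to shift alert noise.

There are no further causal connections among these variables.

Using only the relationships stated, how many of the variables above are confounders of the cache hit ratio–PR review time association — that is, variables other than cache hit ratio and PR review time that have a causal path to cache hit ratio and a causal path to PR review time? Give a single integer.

3

The common causes are: CPU utilization (to cache hit ratio via CPU utilization → test coverage → cache hit ratio; to PR review time via CPU utilization → request latency → PR review time); code churn (to cache hit ratio via code churn → on-call pages → alert noise → test coverage → cache hit ratio; to PR review time via code churn → request latency → PR review time); queue depth (to cache hit ratio via queue depth → alert noise → test coverage → cache hit ratio; to PR review time via queue depth → memory footprint → request latency → PR review time).
Every other variable lacks a causal path to at least one of cache hit ratio and PR review time.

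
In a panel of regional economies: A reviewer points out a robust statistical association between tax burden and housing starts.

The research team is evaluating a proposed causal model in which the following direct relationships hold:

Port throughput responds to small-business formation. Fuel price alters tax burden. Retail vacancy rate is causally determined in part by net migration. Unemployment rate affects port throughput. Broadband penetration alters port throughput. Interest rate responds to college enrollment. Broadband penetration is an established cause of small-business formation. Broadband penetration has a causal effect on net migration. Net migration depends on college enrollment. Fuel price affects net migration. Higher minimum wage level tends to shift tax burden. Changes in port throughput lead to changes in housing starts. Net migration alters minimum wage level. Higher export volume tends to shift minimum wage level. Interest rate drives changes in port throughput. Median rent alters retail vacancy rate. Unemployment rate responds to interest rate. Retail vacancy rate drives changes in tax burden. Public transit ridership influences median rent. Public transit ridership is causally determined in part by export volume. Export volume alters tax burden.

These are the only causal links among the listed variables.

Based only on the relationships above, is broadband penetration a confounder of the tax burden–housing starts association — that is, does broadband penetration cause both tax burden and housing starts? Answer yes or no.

yes

Broadband penetration has a causal path to tax burden (broadband penetration → net migration → retail vacancy rate → tax burden) and to housing starts (broadband penetration → port throughput → housing starts), so it is a common cause of both — a confounder.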